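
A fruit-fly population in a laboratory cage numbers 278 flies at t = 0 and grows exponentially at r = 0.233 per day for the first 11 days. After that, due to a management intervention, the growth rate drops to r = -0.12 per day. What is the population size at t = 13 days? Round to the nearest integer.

2837 flies

Phase 1: N(11) = 278·e^(0.233×11) = 278·e^2.563 = 3606.96.
Phase 2 runs for 13 − 11 = 2 days at r = -0.12.
N(13) = 3606.96·e^(-0.12×2) = 3606.96·e^-0.24 = 2837.34.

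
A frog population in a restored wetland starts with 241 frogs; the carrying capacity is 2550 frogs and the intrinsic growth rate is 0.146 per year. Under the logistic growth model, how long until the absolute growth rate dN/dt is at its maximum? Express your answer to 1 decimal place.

Logistic growth is fastest at N = K/2 = 1275.
A = (K − N₀)/N₀ = 9.5809. Set K/(1 + A·e^(−rt)) = K/2 → A·e^(−rt) = 1.
e^(−0.146t) = 1/9.5809 = 0.104374, so t = ln(9.5809)/0.146 = 2.2598/0.146 = 15.478.

15.5 years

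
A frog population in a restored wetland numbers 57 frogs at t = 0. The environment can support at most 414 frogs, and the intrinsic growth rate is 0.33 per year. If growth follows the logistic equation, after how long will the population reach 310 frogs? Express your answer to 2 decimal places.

8.87 years

A = (K − N₀)/N₀ = (414 − 57)/57 = 6.2632.
Solve 414/(1 + 6.2632·e^(−0.33t)) = 310: 1 + 6.2632·e^(−0.33t) = 1.3355, so e^(−0.33t) = 0.0535647.
−0.33·t = ln(0.0535647) = -2.9269, so t = 2.9269/0.33 = 8.8693.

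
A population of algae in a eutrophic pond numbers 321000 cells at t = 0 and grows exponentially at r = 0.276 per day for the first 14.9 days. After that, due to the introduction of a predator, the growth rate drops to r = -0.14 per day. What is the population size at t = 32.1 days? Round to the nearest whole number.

1764886 cells

Phase 1: N(14.9) = 321000·e^(0.276×14.9) = 321000·e^4.112 = 1.961091×10^7.
Phase 2 runs for 32.1 − 14.9 = 17.2 days at r = -0.14.
N(32.1) = 1.961091×10^7·e^(-0.14×17.2) = 1.961091×10^7·e^-2.408 = 1.764886×10^6.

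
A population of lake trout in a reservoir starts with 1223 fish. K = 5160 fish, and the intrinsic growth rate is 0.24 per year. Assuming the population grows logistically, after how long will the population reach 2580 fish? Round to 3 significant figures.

4.87 years

A = (K − N₀)/N₀ = (5160 − 1223)/1223 = 3.2191.
Solve 5160/(1 + 3.2191·e^(−0.24t)) = 2580: 1 + 3.2191·e^(−0.24t) = 2, so e^(−0.24t) = 0.310643.
−0.24·t = ln(0.310643) = -1.1691, so t = 1.1691/0.24 = 4.8713.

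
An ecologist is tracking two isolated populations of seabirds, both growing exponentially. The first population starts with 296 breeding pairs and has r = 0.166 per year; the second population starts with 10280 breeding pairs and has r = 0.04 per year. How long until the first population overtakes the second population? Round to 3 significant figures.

Set 296·e^(0.166t) = 10280·e^(0.04t).
e^((0.166 − 0.04)t) = 10280/296 → e^(0.126·t) = 34.73.
0.126·t = ln(34.73) = 3.5476, so t = 3.5476/0.126 = 28.156.

28.2 years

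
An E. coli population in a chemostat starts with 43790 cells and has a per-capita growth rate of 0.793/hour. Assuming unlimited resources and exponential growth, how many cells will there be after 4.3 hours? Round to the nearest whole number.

N(t) = N₀·e^(rt) = 43790 × e^(0.793×4.3) = 43790 × e^3.41.
e^3.41 ≈ 30.262, so N ≈ 43790 × 30.262 = 1.325183×10^6.

1325183 cells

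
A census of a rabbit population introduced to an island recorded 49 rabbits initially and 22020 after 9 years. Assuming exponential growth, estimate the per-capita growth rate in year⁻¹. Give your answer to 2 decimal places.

From N(t) = N₀·e^(rt): e^(r·9) = 22020/49 = 449.39.
r·9 = ln(449.39) = 6.1079, so r = 6.1079/9 = 0.67865.

0.68 per year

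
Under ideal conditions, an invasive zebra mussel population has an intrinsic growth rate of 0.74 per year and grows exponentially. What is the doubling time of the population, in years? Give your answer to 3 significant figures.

0.937 years

Doubling time t_d = ln(2)/r = 0.6931/0.74 = 0.93669.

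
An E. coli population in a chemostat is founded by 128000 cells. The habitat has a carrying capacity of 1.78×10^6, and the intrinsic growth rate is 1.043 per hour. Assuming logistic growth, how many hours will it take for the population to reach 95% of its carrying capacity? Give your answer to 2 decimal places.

A = (K − N₀)/N₀ = (1.78×10^6 − 128000)/128000 = 12.906.
Solve 1.78×10^6/(1 + 12.906·e^(−1.043t)) = 1.691×10^6: 1 + 12.906·e^(−1.043t) = 1.0526, so e^(−1.043t) = 0.00407799.
−1.043·t = ln(0.00407799) = -5.5022, so t = 5.5022/1.043 = 5.2753.

5.28 hours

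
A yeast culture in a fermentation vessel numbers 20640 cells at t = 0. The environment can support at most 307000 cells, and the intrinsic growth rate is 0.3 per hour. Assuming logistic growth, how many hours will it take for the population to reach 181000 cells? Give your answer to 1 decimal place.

10.0 hours

A = (K − N₀)/N₀ = (307000 − 20640)/20640 = 13.874.
Solve 307000/(1 + 13.874·e^(−0.3t)) = 181000: 1 + 13.874·e^(−0.3t) = 1.6961, so e^(−0.3t) = 0.0501752.
−0.3·t = ln(0.0501752) = -2.9922, so t = 2.9922/0.3 = 9.9741.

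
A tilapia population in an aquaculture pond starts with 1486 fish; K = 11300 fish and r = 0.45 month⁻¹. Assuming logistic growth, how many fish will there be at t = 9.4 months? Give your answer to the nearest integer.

10309 fish

A = (K − N₀)/N₀ = (11300 − 1486)/1486 = 6.6043.
N(t) = K/(1 + A·e^(−rt)) = 11300/(1 + 6.6043×e^(−0.45×9.4)).
e^(−4.23) = 0.014552; denominator = 1 + 6.6043×0.014552 = 1.0961.
N = 11300/1.0961 = 10309.2.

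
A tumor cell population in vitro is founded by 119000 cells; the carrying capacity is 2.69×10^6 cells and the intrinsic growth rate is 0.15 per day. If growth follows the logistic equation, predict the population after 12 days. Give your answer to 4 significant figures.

588500 cells

A = (K − N₀)/N₀ = (2.69×10^6 − 119000)/119000 = 21.605.
N(t) = K/(1 + A·e^(−rt)) = 2.69×10^6/(1 + 21.605×e^(−0.15×12)).
e^(−1.8) = 0.1653; denominator = 1 + 21.605×0.1653 = 4.5713.
N = 2.69×10^6/4.5713 = 588455.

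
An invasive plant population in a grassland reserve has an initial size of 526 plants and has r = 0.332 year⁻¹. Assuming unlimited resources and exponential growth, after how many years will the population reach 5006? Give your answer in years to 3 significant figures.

Set N₀·e^(rt) = 5006: e^(0.332·t) = 5006/526 = 9.5171.
0.332·t = ln(9.5171) = 2.2531, so t = 2.2531/0.332 = 6.7864.

6.79 years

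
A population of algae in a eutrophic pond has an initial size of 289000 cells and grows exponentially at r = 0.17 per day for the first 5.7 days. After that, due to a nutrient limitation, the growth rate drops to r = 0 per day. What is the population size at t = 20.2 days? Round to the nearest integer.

761604 cells

Phase 1: N(5.7) = 289000·e^(0.17×5.7) = 289000·e^0.969 = 761604.
Phase 2 runs for 20.2 − 5.7 = 14.5 days at r = 0.
N(20.2) = 761604·e^(0×14.5) = 761604·e^0 = 761604.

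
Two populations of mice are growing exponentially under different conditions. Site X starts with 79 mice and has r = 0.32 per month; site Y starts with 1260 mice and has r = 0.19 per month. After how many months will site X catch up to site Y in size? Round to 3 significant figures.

Set 79·e^(0.32t) = 1260·e^(0.19t).
e^((0.32 − 0.19)t) = 1260/79 → e^(0.13·t) = 15.949.
0.13·t = ln(15.949) = 2.7694, so t = 2.7694/0.13 = 21.303.

21.3 months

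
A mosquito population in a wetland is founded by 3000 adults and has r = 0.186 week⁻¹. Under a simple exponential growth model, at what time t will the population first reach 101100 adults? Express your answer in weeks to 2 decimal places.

18.91 weeks

Set N₀·e^(rt) = 101100: e^(0.186·t) = 101100/3000 = 33.7.
0.186·t = ln(33.7) = 3.5175, so t = 3.5175/0.186 = 18.911.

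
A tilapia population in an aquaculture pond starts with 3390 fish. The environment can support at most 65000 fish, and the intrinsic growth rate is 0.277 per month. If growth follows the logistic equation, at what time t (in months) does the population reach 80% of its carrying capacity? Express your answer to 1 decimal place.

A = (K − N₀)/N₀ = (65000 − 3390)/3390 = 18.174.
Solve 65000/(1 + 18.174·e^(−0.277t)) = 52000: 1 + 18.174·e^(−0.277t) = 1.25, so e^(−0.277t) = 0.0137559.
−0.277·t = ln(0.0137559) = -4.2863, so t = 4.2863/0.277 = 15.474.

15.5 months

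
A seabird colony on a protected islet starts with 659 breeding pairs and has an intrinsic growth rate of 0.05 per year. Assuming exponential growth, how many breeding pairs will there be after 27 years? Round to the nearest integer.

N(t) = N₀·e^(rt) = 659 × e^(0.05×27) = 659 × e^1.35.
e^1.35 ≈ 3.8574, so N ≈ 659 × 3.8574 = 2542.04.

2542 breeding pairs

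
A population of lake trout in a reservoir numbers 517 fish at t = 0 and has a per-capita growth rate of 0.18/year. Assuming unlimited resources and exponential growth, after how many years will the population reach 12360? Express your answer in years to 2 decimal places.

17.63 years

Set N₀·e^(rt) = 12360: e^(0.18·t) = 12360/517 = 23.907.
0.18·t = ln(23.907) = 3.1742, so t = 3.1742/0.18 = 17.634.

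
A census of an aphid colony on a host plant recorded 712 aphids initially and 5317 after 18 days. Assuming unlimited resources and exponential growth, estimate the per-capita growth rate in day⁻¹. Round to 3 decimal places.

0.112 per day

From N(t) = N₀·e^(rt): e^(r·18) = 5317/712 = 7.4677.
r·18 = ln(7.4677) = 2.0106, so r = 2.0106/18 = 0.1117.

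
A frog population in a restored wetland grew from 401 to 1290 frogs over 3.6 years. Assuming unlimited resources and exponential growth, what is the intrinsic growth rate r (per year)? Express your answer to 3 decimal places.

From N(t) = N₀·e^(rt): e^(r·3.6) = 1290/401 = 3.217.
r·3.6 = ln(3.217) = 1.1684, so r = 1.1684/3.6 = 0.32457.

0.325 per year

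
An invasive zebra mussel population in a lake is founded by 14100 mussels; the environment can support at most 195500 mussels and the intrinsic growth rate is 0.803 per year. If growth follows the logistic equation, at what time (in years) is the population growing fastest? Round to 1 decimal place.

Logistic growth is fastest at N = K/2 = 97750.
A = (K − N₀)/N₀ = 12.865. Set K/(1 + A·e^(−rt)) = K/2 → A·e^(−rt) = 1.
e^(−0.803t) = 1/12.865 = 0.0777288, so t = ln(12.865)/0.803 = 2.5545/0.803 = 3.1812.

3.2 years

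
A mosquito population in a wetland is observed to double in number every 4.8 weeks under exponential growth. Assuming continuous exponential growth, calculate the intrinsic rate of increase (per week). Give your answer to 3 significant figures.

0.144 per week

r = ln(2)/t_d = 0.6931/4.8 = 0.14441.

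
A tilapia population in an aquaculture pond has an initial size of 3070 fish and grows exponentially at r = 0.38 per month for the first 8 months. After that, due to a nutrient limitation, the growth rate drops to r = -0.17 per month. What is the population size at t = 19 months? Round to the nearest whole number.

9892 fish

Phase 1: N(8) = 3070·e^(0.38×8) = 3070·e^3.04 = 64179.1.
Phase 2 runs for 19 − 8 = 11 months at r = -0.17.
N(19) = 64179.1·e^(-0.17×11) = 64179.1·e^-1.87 = 9891.52.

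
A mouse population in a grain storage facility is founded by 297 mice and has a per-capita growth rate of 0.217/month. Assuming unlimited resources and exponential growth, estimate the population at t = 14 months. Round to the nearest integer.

6196 mice

N(t) = N₀·e^(rt) = 297 × e^(0.217×14) = 297 × e^3.038.
e^3.038 ≈ 20.863, so N ≈ 297 × 20.863 = 6196.45.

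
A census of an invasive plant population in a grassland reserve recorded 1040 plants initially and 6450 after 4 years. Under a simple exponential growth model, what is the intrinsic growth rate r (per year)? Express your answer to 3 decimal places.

From N(t) = N₀·e^(rt): e^(r·4) = 6450/1040 = 6.2019.
r·4 = ln(6.2019) = 1.8249, so r = 1.8249/4 = 0.45621.

0.456 per year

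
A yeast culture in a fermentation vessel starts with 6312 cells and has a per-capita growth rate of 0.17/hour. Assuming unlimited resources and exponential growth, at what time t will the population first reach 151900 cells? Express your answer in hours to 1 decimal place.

18.7 hours

Set N₀·e^(rt) = 151900: e^(0.17·t) = 151900/6312 = 24.065.
0.17·t = ln(24.065) = 3.1808, so t = 3.1808/0.17 = 18.71.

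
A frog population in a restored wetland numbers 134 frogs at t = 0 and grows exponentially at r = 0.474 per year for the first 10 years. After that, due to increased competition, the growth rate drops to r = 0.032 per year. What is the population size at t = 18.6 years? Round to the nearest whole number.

Phase 1: N(10) = 134·e^(0.474×10) = 134·e^4.74 = 15334.2.
Phase 2 runs for 18.6 − 10 = 8.6 years at r = 0.032.
N(18.6) = 15334.2·e^(0.032×8.6) = 15334.2·e^0.2752 = 20192.

20192 frogs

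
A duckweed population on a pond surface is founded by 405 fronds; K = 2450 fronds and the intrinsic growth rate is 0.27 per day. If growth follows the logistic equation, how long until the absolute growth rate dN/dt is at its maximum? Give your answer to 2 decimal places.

6.00 days

Logistic growth is fastest at N = K/2 = 1225.
A = (K − N₀)/N₀ = 5.0494. Set K/(1 + A·e^(−rt)) = K/2 → A·e^(−rt) = 1.
e^(−0.27t) = 1/5.0494 = 0.198044, so t = ln(5.0494)/0.27 = 1.6193/0.27 = 5.9973.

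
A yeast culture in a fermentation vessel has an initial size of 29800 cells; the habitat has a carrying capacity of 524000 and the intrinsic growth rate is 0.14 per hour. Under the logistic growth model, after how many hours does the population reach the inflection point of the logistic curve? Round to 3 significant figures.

20.1 hours

Logistic growth is fastest at N = K/2 = 262000.
A = (K − N₀)/N₀ = 16.584. Set K/(1 + A·e^(−rt)) = K/2 → A·e^(−rt) = 1.
e^(−0.14t) = 1/16.584 = 0.0602995, so t = ln(16.584)/0.14 = 2.8084/0.14 = 20.06.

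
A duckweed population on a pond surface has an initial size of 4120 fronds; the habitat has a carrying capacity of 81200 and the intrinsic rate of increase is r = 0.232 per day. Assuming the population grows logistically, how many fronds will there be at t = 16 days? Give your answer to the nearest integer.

A = (K − N₀)/N₀ = (81200 − 4120)/4120 = 18.709.
N(t) = K/(1 + A·e^(−rt)) = 81200/(1 + 18.709×e^(−0.232×16)).
e^(−3.712) = 0.024429; denominator = 1 + 18.709×0.024429 = 1.457.
N = 81200/1.457 = 55729.9.

55730 fronds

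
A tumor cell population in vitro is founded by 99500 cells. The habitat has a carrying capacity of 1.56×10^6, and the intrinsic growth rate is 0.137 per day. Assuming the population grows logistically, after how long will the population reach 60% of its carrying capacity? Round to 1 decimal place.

22.6 days

A = (K − N₀)/N₀ = (1.56×10^6 − 99500)/99500 = 14.678.
Solve 1.56×10^6/(1 + 14.678·e^(−0.137t)) = 936000: 1 + 14.678·e^(−0.137t) = 1.6667, so e^(−0.137t) = 0.0454182.
−0.137·t = ln(0.0454182) = -3.0918, so t = 3.0918/0.137 = 22.568.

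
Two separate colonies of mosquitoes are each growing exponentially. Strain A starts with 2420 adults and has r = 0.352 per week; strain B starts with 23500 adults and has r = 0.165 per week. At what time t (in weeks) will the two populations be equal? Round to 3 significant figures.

12.2 weeks

Set 2420·e^(0.352t) = 23500·e^(0.165t).
e^((0.352 − 0.165)t) = 23500/2420 → e^(0.187·t) = 9.7107.
0.187·t = ln(9.7107) = 2.2732, so t = 2.2732/0.187 = 12.156.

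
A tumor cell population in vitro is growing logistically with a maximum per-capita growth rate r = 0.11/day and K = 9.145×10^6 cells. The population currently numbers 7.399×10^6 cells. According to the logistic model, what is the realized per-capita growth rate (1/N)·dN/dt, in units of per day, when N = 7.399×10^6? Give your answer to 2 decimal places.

(1/N)·dN/dt = r(1 − N/K) = 0.11 × (1 − 7.399×10^6/9.145×10^6).
= 0.11 × 0.19092 = 0.021002.

0.02 per day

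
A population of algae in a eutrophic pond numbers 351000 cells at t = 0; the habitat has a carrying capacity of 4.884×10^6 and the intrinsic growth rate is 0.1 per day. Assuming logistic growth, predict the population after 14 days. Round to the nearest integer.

A = (K − N₀)/N₀ = (4.884×10^6 − 351000)/351000 = 12.915.
N(t) = K/(1 + A·e^(−rt)) = 4.884×10^6/(1 + 12.915×e^(−0.1×14)).
e^(−1.4) = 0.2466; denominator = 1 + 12.915×0.2466 = 4.1847.
N = 4.884×10^6/4.1847 = 1.167113×10^6.

1167113 cells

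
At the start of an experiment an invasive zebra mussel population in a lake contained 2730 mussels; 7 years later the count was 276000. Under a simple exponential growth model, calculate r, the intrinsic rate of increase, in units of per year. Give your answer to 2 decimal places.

From N(t) = N₀·e^(rt): e^(r·7) = 276000/2730 = 101.1.
r·7 = ln(101.1) = 4.6161, so r = 4.6161/7 = 0.65944.

0.66 per year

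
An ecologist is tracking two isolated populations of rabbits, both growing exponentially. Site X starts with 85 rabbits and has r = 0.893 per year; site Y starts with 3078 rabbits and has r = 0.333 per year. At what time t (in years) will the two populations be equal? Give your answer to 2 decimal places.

Set 85·e^(0.893t) = 3078·e^(0.333t).
e^((0.893 − 0.333)t) = 3078/85 → e^(0.56·t) = 36.212.
0.56·t = ln(36.212) = 3.5894, so t = 3.5894/0.56 = 6.4096.

6.41 years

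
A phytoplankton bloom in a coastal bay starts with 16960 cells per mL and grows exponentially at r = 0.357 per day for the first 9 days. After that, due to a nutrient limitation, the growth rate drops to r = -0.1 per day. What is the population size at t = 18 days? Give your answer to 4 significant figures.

Phase 1: N(9) = 16960·e^(0.357×9) = 16960·e^3.213 = 421516.
Phase 2 runs for 18 − 9 = 9 days at r = -0.1.
N(18) = 421516·e^(-0.1×9) = 421516·e^-0.9 = 171376.

171400 cells per mL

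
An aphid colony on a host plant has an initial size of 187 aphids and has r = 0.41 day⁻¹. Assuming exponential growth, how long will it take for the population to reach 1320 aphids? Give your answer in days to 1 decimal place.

4.8 days

Set N₀·e^(rt) = 1320: e^(0.41·t) = 1320/187 = 7.0588.
0.41·t = ln(7.0588) = 1.9543, so t = 1.9543/0.41 = 4.7665.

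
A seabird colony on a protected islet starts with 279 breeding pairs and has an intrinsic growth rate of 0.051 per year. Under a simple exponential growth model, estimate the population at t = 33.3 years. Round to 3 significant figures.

1520 breeding pairs

N(t) = N₀·e^(rt) = 279 × e^(0.051×33.3) = 279 × e^1.698.
e^1.698 ≈ 5.4646, so N ≈ 279 × 5.4646 = 1524.64.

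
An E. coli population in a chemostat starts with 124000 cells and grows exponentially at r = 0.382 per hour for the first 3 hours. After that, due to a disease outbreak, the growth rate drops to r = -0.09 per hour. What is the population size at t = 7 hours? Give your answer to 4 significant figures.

272100 cells

Phase 1: N(3) = 124000·e^(0.382×3) = 124000·e^1.146 = 390053.
Phase 2 runs for 7 − 3 = 4 hours at r = -0.09.
N(7) = 390053·e^(-0.09×4) = 390053·e^-0.36 = 272130.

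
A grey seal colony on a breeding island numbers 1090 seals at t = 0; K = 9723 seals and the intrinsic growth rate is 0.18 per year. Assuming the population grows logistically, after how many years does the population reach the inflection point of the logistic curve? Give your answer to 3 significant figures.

Logistic growth is fastest at N = K/2 = 4861.5.
A = (K − N₀)/N₀ = 7.9202. Set K/(1 + A·e^(−rt)) = K/2 → A·e^(−rt) = 1.
e^(−0.18t) = 1/7.9202 = 0.12626, so t = ln(7.9202)/0.18 = 2.0694/0.18 = 11.497.

11.5 years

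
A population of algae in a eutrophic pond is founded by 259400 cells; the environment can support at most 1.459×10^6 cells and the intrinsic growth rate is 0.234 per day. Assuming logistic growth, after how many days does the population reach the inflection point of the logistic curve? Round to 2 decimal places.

Logistic growth is fastest at N = K/2 = 729500.
A = (K − N₀)/N₀ = 4.6245. Set K/(1 + A·e^(−rt)) = K/2 → A·e^(−rt) = 1.
e^(−0.234t) = 1/4.6245 = 0.216239, so t = ln(4.6245)/0.234 = 1.5314/0.234 = 6.5443.

6.54 days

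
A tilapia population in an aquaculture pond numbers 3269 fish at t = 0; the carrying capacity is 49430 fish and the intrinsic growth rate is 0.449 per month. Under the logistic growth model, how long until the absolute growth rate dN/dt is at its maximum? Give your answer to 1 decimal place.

5.9 months

Logistic growth is fastest at N = K/2 = 24715.
A = (K − N₀)/N₀ = 14.121. Set K/(1 + A·e^(−rt)) = K/2 → A·e^(−rt) = 1.
e^(−0.449t) = 1/14.121 = 0.0708174, so t = ln(14.121)/0.449 = 2.6477/0.449 = 5.8968.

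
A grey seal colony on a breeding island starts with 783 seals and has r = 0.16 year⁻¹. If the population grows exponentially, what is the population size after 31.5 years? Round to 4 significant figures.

N(t) = N₀·e^(rt) = 783 × e^(0.16×31.5) = 783 × e^5.04.
e^5.04 ≈ 154.47, so N ≈ 783 × 154.47 = 120950.

121000 seals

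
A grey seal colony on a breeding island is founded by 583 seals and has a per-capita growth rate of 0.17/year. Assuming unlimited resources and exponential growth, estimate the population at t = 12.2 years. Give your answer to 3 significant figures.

4640 seals

N(t) = N₀·e^(rt) = 583 × e^(0.17×12.2) = 583 × e^2.074.
e^2.074 ≈ 7.9566, so N ≈ 583 × 7.9566 = 4638.69.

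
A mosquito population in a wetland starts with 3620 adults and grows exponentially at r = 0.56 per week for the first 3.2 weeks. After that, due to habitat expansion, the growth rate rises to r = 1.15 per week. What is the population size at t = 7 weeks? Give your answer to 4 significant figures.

Phase 1: N(3.2) = 3620·e^(0.56×3.2) = 3620·e^1.792 = 21725.2.
Phase 2 runs for 7 − 3.2 = 3.8 weeks at r = 1.15.
N(7) = 21725.2·e^(1.15×3.8) = 21725.2·e^4.37 = 1.717241×10^6.

1717000 adults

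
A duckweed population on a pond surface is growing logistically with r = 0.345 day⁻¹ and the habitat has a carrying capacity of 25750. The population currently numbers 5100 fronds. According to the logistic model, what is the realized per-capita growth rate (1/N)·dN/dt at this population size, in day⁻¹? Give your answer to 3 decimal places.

(1/N)·dN/dt = r(1 − N/K) = 0.345 × (1 − 5100/25750).
= 0.345 × 0.80194 = 0.27667.

0.277 per day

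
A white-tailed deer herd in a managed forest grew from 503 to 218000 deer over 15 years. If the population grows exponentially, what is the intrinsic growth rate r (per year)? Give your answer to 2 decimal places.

From N(t) = N₀·e^(rt): e^(r·15) = 218000/503 = 433.4.
r·15 = ln(433.4) = 6.0717, so r = 6.0717/15 = 0.40478.

0.40 per year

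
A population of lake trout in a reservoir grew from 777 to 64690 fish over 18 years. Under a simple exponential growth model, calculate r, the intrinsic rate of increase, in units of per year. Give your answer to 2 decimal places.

From N(t) = N₀·e^(rt): e^(r·18) = 64690/777 = 83.256.
r·18 = ln(83.256) = 4.4219, so r = 4.4219/18 = 0.24566.

0.25 per year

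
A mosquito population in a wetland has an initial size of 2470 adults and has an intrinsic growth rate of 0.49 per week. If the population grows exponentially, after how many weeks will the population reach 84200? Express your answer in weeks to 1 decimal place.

7.2 weeks

Set N₀·e^(rt) = 84200: e^(0.49·t) = 84200/2470 = 34.089.
0.49·t = ln(34.089) = 3.529, so t = 3.529/0.49 = 7.202.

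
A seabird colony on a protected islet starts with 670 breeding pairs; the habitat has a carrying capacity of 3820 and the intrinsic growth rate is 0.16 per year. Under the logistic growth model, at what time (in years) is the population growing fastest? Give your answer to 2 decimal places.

Logistic growth is fastest at N = K/2 = 1910.
A = (K − N₀)/N₀ = 4.7015. Set K/(1 + A·e^(−rt)) = K/2 → A·e^(−rt) = 1.
e^(−0.16t) = 1/4.7015 = 0.212698, so t = ln(4.7015)/0.16 = 1.5479/0.16 = 9.6743.

9.67 years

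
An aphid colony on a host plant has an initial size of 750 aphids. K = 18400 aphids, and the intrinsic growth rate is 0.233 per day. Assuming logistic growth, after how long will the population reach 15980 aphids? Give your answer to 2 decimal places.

A = (K − N₀)/N₀ = (18400 − 750)/750 = 23.533.
Solve 18400/(1 + 23.533·e^(−0.233t)) = 15980: 1 + 23.533·e^(−0.233t) = 1.1514, so e^(−0.233t) = 0.0064351.
−0.233·t = ln(0.0064351) = -5.046, so t = 5.046/0.233 = 21.657.

21.66 days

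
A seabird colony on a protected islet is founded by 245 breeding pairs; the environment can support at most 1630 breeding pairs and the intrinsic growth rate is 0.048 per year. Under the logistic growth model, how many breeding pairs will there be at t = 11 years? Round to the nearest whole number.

376 breeding pairs

A = (K − N₀)/N₀ = (1630 − 245)/245 = 5.6531.
N(t) = K/(1 + A·e^(−rt)) = 1630/(1 + 5.6531×e^(−0.048×11)).
e^(−0.528) = 0.58978; denominator = 1 + 5.6531×0.58978 = 4.3341.
N = 1630/4.3341 = 376.089.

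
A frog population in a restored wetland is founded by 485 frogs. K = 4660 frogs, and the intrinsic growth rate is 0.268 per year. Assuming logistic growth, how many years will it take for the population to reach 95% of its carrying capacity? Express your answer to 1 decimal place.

A = (K − N₀)/N₀ = (4660 − 485)/485 = 8.6082.
Solve 4660/(1 + 8.6082·e^(−0.268t)) = 4427: 1 + 8.6082·e^(−0.268t) = 1.0526, so e^(−0.268t) = 0.00611409.
−0.268·t = ln(0.00611409) = -5.0972, so t = 5.0972/0.268 = 19.019.

19.0 years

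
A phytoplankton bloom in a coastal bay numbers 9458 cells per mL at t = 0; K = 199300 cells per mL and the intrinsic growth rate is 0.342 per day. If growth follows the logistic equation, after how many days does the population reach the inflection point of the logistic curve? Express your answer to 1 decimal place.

Logistic growth is fastest at N = K/2 = 99650.
A = (K − N₀)/N₀ = 20.072. Set K/(1 + A·e^(−rt)) = K/2 → A·e^(−rt) = 1.
e^(−0.342t) = 1/20.072 = 0.0498204, so t = ln(20.072)/0.342 = 2.9993/0.342 = 8.77.

8.8 days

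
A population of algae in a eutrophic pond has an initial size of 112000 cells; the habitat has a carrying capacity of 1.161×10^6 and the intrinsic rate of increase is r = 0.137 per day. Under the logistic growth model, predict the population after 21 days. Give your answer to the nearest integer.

A = (K − N₀)/N₀ = (1.161×10^6 − 112000)/112000 = 9.3661.
N(t) = K/(1 + A·e^(−rt)) = 1.161×10^6/(1 + 9.3661×e^(−0.137×21)).
e^(−2.877) = 0.056303; denominator = 1 + 9.3661×0.056303 = 1.5273.
N = 1.161×10^6/1.5273 = 760144.

760144 cells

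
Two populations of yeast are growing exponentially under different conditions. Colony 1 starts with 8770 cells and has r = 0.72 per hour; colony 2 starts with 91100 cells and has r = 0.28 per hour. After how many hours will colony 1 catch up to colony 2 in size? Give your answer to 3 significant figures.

5.32 hours

Set 8770·e^(0.72t) = 91100·e^(0.28t).
e^((0.72 − 0.28)t) = 91100/8770 → e^(0.44·t) = 10.388.
0.44·t = ln(10.388) = 2.3406, so t = 2.3406/0.44 = 5.3196.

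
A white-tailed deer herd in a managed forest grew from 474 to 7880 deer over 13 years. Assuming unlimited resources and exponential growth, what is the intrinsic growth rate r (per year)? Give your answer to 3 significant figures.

From N(t) = N₀·e^(rt): e^(r·13) = 7880/474 = 16.624.
r·13 = ln(16.624) = 2.8109, so r = 2.8109/13 = 0.21622.

0.216 per year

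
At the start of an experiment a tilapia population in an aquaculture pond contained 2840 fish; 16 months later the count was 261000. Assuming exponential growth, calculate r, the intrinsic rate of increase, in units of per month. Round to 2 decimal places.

0.28 per month

From N(t) = N₀·e^(rt): e^(r·16) = 261000/2840 = 91.901.
r·16 = ln(91.901) = 4.5207, so r = 4.5207/16 = 0.28254.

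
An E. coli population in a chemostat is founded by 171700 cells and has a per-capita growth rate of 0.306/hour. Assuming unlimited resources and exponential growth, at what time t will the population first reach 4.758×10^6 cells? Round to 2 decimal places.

Set N₀·e^(rt) = 4.758×10^6: e^(0.306·t) = 4.758×10^6/171700 = 27.711.
0.306·t = ln(27.711) = 3.3218, so t = 3.3218/0.306 = 10.856.

10.86 hours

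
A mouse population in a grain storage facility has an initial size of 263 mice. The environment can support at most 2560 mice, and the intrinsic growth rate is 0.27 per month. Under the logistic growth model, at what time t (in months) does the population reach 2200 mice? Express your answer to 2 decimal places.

14.73 months

A = (K − N₀)/N₀ = (2560 − 263)/263 = 8.7338.
Solve 2560/(1 + 8.7338·e^(−0.27t)) = 2200: 1 + 8.7338·e^(−0.27t) = 1.1636, so e^(−0.27t) = 0.0187359.
−0.27·t = ln(0.0187359) = -3.9773, so t = 3.9773/0.27 = 14.731.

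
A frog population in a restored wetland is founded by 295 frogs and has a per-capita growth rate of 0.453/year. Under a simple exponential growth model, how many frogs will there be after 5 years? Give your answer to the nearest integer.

2841 frogs

N(t) = N₀·e^(rt) = 295 × e^(0.453×5) = 295 × e^2.265.
e^2.265 ≈ 9.6311, so N ≈ 295 × 9.6311 = 2841.18.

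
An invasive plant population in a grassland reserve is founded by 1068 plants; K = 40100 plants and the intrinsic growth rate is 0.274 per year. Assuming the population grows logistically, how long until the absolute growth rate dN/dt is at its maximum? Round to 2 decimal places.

Logistic growth is fastest at N = K/2 = 20050.
A = (K − N₀)/N₀ = 36.547. Set K/(1 + A·e^(−rt)) = K/2 → A·e^(−rt) = 1.
e^(−0.274t) = 1/36.547 = 0.0273622, so t = ln(36.547)/0.274 = 3.5986/0.274 = 13.134.

13.13 years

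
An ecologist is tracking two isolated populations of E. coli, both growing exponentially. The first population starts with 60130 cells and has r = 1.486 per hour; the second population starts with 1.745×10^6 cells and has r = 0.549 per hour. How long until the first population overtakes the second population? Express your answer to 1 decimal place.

Set 60130·e^(1.486t) = 1.745×10^6·e^(0.549t).
e^((1.486 − 0.549)t) = 1.745×10^6/60130 → e^(0.937·t) = 29.02.
0.937·t = ln(29.02) = 3.368, so t = 3.368/0.937 = 3.5945.

3.6 hours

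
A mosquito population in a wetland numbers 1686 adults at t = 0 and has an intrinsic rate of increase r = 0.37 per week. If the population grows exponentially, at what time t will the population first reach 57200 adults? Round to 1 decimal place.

9.5 weeks

Set N₀·e^(rt) = 57200: e^(0.37·t) = 57200/1686 = 33.926.
0.37·t = ln(33.926) = 3.5242, so t = 3.5242/0.37 = 9.5249.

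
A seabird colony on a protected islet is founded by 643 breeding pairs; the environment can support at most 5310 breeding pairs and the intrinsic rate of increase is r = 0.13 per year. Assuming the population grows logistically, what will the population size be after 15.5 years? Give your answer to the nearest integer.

A = (K − N₀)/N₀ = (5310 − 643)/643 = 7.2582.
N(t) = K/(1 + A·e^(−rt)) = 5310/(1 + 7.2582×e^(−0.13×15.5)).
e^(−2.015) = 0.13332; denominator = 1 + 7.2582×0.13332 = 1.9677.
N = 5310/1.9677 = 2698.63.

2699 breeding pairs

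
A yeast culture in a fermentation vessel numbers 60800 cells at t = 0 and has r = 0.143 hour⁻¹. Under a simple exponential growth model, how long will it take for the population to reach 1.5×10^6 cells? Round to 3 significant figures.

Set N₀·e^(rt) = 1.5×10^6: e^(0.143·t) = 1.5×10^6/60800 = 24.671.
0.143·t = ln(24.671) = 3.2056, so t = 3.2056/0.143 = 22.417.

22.4 hours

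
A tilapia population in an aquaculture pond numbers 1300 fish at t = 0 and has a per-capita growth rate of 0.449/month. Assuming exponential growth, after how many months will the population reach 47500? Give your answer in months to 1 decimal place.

8.0 months

Set N₀·e^(rt) = 47500: e^(0.449·t) = 47500/1300 = 36.538.
0.449·t = ln(36.538) = 3.5984, so t = 3.5984/0.449 = 8.0142.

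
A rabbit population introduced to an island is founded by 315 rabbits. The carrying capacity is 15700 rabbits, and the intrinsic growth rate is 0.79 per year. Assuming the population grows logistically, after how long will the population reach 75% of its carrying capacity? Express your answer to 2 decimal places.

6.31 years

A = (K − N₀)/N₀ = (15700 − 315)/315 = 48.841.
Solve 15700/(1 + 48.841·e^(−0.79t)) = 11775: 1 + 48.841·e^(−0.79t) = 1.3333, so e^(−0.79t) = 0.00682483.
−0.79·t = ln(0.00682483) = -4.9872, so t = 4.9872/0.79 = 6.3129.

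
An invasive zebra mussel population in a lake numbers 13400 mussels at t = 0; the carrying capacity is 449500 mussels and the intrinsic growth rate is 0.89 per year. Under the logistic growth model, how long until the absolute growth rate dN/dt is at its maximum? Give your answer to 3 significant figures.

3.91 years

Logistic growth is fastest at N = K/2 = 224750.
A = (K − N₀)/N₀ = 32.545. Set K/(1 + A·e^(−rt)) = K/2 → A·e^(−rt) = 1.
e^(−0.89t) = 1/32.545 = 0.0307269, so t = ln(32.545)/0.89 = 3.4826/0.89 = 3.9131.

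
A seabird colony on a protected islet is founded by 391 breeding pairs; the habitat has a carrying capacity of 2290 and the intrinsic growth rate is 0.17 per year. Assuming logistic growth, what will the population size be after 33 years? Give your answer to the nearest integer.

A = (K − N₀)/N₀ = (2290 − 391)/391 = 4.8568.
N(t) = K/(1 + A·e^(−rt)) = 2290/(1 + 4.8568×e^(−0.17×33)).
e^(−5.61) = 0.0036611; denominator = 1 + 4.8568×0.0036611 = 1.0178.
N = 2290/1.0178 = 2249.99.

2250 breeding pairs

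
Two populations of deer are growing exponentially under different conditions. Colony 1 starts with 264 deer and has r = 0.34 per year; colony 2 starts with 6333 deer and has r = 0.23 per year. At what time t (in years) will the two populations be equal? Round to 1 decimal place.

28.9 years

Set 264·e^(0.34t) = 6333·e^(0.23t).
e^((0.34 − 0.23)t) = 6333/264 → e^(0.11·t) = 23.989.
0.11·t = ln(23.989) = 3.1776, so t = 3.1776/0.11 = 28.887.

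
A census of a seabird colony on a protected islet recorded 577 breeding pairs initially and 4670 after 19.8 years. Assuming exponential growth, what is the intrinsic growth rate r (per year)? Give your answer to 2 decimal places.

0.11 per year

From N(t) = N₀·e^(rt): e^(r·19.8) = 4670/577 = 8.0936.
r·19.8 = ln(8.0936) = 2.0911, so r = 2.0911/19.8 = 0.10561.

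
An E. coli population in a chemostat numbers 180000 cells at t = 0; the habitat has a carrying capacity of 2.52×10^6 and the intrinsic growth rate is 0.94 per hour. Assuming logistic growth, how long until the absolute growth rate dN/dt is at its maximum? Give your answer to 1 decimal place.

Logistic growth is fastest at N = K/2 = 1.26×10^6.
A = (K − N₀)/N₀ = 13. Set K/(1 + A·e^(−rt)) = K/2 → A·e^(−rt) = 1.
e^(−0.94t) = 1/13 = 0.0769231, so t = ln(13)/0.94 = 2.5649/0.94 = 2.7287.

2.7 hours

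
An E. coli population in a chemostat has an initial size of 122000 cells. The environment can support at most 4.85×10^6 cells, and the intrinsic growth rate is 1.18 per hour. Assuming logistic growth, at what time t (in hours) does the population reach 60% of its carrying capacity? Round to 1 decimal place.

3.4 hours

A = (K − N₀)/N₀ = (4.85×10^6 − 122000)/122000 = 38.754.
Solve 4.85×10^6/(1 + 38.754·e^(−1.18t)) = 2.91×10^6: 1 + 38.754·e^(−1.18t) = 1.6667, so e^(−1.18t) = 0.0172025.
−1.18·t = ln(0.0172025) = -4.0627, so t = 4.0627/1.18 = 3.443.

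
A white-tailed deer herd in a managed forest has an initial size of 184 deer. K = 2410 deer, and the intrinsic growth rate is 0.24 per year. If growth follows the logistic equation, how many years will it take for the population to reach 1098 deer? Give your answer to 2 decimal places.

A = (K − N₀)/N₀ = (2410 − 184)/184 = 12.098.
Solve 2410/(1 + 12.098·e^(−0.24t)) = 1098: 1 + 12.098·e^(−0.24t) = 2.1949, so e^(−0.24t) = 0.0987698.
−0.24·t = ln(0.0987698) = -2.315, so t = 2.315/0.24 = 9.6457.

9.65 years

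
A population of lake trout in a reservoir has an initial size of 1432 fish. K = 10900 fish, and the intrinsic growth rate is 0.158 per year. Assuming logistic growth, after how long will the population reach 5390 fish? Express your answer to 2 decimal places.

11.82 years

A = (K − N₀)/N₀ = (10900 − 1432)/1432 = 6.6117.
Solve 10900/(1 + 6.6117·e^(−0.158t)) = 5390: 1 + 6.6117·e^(−0.158t) = 2.0223, so e^(−0.158t) = 0.154614.
−0.158·t = ln(0.154614) = -1.8668, so t = 1.8668/0.158 = 11.815.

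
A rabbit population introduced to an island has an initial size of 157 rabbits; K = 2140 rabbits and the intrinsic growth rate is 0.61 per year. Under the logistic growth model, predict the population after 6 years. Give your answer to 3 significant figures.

1620 rabbits

A = (K − N₀)/N₀ = (2140 − 157)/157 = 12.631.
N(t) = K/(1 + A·e^(−rt)) = 2140/(1 + 12.631×e^(−0.61×6)).
e^(−3.66) = 0.025733; denominator = 1 + 12.631×0.025733 = 1.325.
N = 2140/1.325 = 1615.07.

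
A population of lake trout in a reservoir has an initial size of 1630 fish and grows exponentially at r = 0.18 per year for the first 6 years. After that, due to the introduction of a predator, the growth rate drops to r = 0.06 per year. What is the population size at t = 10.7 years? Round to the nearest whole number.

Phase 1: N(6) = 1630·e^(0.18×6) = 1630·e^1.08 = 4799.83.
Phase 2 runs for 10.7 − 6 = 4.7 years at r = 0.06.
N(10.7) = 4799.83·e^(0.06×4.7) = 4799.83·e^0.282 = 6363.51.

6364 fish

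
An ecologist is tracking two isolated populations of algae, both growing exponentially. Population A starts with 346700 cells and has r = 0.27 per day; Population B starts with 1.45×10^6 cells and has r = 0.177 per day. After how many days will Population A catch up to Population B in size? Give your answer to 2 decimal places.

15.39 days

Set 346700·e^(0.27t) = 1.45×10^6·e^(0.177t).
e^((0.27 − 0.177)t) = 1.45×10^6/346700 → e^(0.093·t) = 4.1823.
0.093·t = ln(4.1823) = 1.4309, so t = 1.4309/0.093 = 15.386.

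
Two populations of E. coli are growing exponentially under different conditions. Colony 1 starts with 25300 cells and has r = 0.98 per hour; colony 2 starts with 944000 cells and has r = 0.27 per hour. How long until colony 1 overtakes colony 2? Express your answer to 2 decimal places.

Set 25300·e^(0.98t) = 944000·e^(0.27t).
e^((0.98 − 0.27)t) = 944000/25300 → e^(0.71·t) = 37.312.
0.71·t = ln(37.312) = 3.6193, so t = 3.6193/0.71 = 5.0976.

5.10 hours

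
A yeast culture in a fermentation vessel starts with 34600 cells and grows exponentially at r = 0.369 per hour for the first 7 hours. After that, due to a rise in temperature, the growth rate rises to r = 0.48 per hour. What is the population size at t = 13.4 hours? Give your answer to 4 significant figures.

9886000 cells

Phase 1: N(7) = 34600·e^(0.369×7) = 34600·e^2.583 = 457993.
Phase 2 runs for 13.4 − 7 = 6.4 hours at r = 0.48.
N(13.4) = 457993·e^(0.48×6.4) = 457993·e^3.072 = 9.88579×10^6.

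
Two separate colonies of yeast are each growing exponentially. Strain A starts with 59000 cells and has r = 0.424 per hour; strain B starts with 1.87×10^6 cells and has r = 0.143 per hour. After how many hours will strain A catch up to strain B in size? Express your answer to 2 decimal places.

12.30 hours

Set 59000·e^(0.424t) = 1.87×10^6·e^(0.143t).
e^((0.424 − 0.143)t) = 1.87×10^6/59000 → e^(0.281·t) = 31.695.
0.281·t = ln(31.695) = 3.4562, so t = 3.4562/0.281 = 12.299.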